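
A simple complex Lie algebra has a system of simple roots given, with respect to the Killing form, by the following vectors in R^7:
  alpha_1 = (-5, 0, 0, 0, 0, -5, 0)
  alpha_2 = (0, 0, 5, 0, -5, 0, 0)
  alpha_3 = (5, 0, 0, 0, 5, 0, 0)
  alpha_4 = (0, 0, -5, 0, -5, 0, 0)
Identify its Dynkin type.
Compute the Cartan integers a_ij = 2(alpha_i, alpha_j)/(alpha_j, alpha_j); the resulting 4x4 Cartan matrix is
[[2, 0, -1, 0], [0, 2, -1, 0], [-1, -1, 2, -1], [0, 0, -1, 2]].
All simple roots have the same length, so the diagram is simply laced. The associated Dynkin diagram is a chain of 2 nodes with a fork of two nodes at one end (D_4), so the type is D_4 (the algebra so(8)).

D_4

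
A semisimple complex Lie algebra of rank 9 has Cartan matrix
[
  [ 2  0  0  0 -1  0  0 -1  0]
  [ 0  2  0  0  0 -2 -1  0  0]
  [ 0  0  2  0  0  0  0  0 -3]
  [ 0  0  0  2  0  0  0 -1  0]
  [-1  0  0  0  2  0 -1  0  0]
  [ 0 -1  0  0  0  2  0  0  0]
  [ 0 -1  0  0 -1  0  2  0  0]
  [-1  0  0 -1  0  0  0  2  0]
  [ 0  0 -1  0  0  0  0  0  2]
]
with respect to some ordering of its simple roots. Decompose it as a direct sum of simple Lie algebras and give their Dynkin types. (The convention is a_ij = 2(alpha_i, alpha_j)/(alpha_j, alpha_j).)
B_7 ⊕ G_2

The diagram associated to this matrix has two connected components: the simple roots {alpha_1, alpha_2, alpha_4, alpha_5, alpha_6, alpha_7, alpha_8} form a chain of 7 nodes with a double edge at one end; the terminal node there is the unique short simple root (B_7), and {alpha_3, alpha_9} form two nodes joined by a triple edge (G_2). A semisimple Lie algebra decomposes uniquely as the direct sum of simple ideals, one per connected component of its Dynkin diagram, so g ≅ B_7 ⊕ G_2 (dimension 105 + 14 = 119).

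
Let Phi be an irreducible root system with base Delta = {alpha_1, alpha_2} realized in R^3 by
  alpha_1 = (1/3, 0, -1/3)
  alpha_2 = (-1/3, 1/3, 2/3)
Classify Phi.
Compute the Cartan integers a_ij = 2(alpha_i, alpha_j)/(alpha_j, alpha_j); the resulting 2x2 Cartan matrix is
[[2, -1], [-3, 2]].
The roots have two lengths (squared-length ratio 3:1); the short ones are alpha_{1}. The associated Dynkin diagram is two nodes joined by a triple edge (G_2), so the type is G_2.

G_2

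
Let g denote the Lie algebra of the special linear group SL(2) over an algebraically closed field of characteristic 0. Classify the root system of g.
A_1 (sl(2))

This is sl(2), which has dimension 2^2 - 1 = 3 and rank 2 - 1 = 1 (a Cartan subalgebra is the diagonal traceless matrices). In the classification of classical Lie algebras, the special linear algebra sl(n+1) has type A_n; here n = 1, so the Dynkin diagram is a chain of 1 nodes with single edges (A_1). Hence the type is A_1.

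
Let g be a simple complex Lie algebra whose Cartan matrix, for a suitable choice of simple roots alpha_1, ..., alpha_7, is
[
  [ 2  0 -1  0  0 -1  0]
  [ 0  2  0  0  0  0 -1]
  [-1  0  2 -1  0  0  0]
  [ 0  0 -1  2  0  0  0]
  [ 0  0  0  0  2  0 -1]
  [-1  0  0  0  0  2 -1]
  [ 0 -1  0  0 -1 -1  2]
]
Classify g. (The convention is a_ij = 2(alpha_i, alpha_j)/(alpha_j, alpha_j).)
The matrix has rank 7 with 2's on the diagonal. Reading the off-diagonal entries as Dynkin edges (a single edge where a_ij = a_ji = -1; a double or triple edge where a_ij * a_ji = 2 or 3), the diagram is a chain of 5 nodes with a fork of two nodes at one end (D_7). One simple-root ordering that puts it in standard form is (alpha_4, alpha_3, alpha_1, alpha_6, alpha_7, alpha_5, alpha_2). So the algebra is type D_7, i.e. so(14).

D_7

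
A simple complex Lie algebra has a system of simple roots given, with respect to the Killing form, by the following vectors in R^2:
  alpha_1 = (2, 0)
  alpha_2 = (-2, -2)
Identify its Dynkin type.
Compute the Cartan integers a_ij = 2(alpha_i, alpha_j)/(alpha_j, alpha_j); the resulting 2x2 Cartan matrix is
[[2, -1], [-2, 2]].
The roots have two lengths (squared-length ratio 2:1); the short ones are alpha_{1}. The associated Dynkin diagram is a chain of 2 nodes with a double edge at one end; the terminal node there is the unique short simple root (B_2), so the type is B_2 (the algebra so(5)).

B_2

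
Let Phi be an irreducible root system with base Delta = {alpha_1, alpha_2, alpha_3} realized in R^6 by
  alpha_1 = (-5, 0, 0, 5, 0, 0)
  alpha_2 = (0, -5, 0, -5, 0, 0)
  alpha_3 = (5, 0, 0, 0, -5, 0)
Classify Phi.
Compute the Cartan integers a_ij = 2(alpha_i, alpha_j)/(alpha_j, alpha_j); the resulting 3x3 Cartan matrix is
[[2, -1, -1], [-1, 2, 0], [-1, 0, 2]].
All simple roots have the same length, so the diagram is simply laced. The associated Dynkin diagram is a chain of 3 nodes with single edges (A_3), so the type is A_3 (the algebra sl(4)).

A_3 (sl(4))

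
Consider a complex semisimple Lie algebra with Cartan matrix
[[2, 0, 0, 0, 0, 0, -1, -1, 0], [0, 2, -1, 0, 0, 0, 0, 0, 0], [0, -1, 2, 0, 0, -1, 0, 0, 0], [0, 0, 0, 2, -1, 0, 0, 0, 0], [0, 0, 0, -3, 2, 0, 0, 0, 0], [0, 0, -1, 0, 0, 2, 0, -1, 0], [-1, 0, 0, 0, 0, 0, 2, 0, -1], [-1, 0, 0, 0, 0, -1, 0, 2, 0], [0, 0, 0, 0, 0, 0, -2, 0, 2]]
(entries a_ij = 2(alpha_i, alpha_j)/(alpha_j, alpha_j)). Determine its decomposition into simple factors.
The diagram associated to this matrix has two connected components: the simple roots {alpha_1, alpha_2, alpha_3, alpha_6, alpha_7, alpha_8, alpha_9} form a chain of 7 nodes with a double edge at one end; the terminal node there is the unique long simple root (C_7), and {alpha_4, alpha_5} form two nodes joined by a triple edge (G_2). A semisimple Lie algebra decomposes uniquely as the direct sum of simple ideals, one per connected component of its Dynkin diagram, so g ≅ C_7 ⊕ G_2 (dimension 105 + 14 = 119).

type C_7 ⊕ type G_2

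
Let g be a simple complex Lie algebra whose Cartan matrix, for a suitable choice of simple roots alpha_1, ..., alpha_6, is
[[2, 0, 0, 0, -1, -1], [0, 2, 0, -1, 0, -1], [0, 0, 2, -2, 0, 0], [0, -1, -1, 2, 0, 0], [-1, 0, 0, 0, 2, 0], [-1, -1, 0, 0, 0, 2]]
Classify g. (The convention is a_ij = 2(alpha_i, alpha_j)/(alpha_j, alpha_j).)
The matrix has rank 6 with 2's on the diagonal. Reading the off-diagonal entries as Dynkin edges (a single edge where a_ij = a_ji = -1; a double or triple edge where a_ij * a_ji = 2 or 3), the diagram is a chain of 6 nodes with a double edge at one end; the terminal node there is the unique long simple root (C_6). One simple-root ordering that puts it in standard form is (alpha_5, alpha_1, alpha_6, alpha_2, alpha_4, alpha_3). So the algebra is type C_6, i.e. sp(12).

C_6 (sp(12))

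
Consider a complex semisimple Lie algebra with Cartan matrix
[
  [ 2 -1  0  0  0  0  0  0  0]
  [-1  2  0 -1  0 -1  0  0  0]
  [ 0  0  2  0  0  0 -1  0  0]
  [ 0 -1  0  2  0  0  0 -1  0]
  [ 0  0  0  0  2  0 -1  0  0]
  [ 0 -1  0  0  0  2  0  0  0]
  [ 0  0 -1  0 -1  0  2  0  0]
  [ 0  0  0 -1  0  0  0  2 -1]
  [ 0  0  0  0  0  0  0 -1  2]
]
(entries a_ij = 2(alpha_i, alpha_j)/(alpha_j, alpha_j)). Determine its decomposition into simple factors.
A3 ⊕ D6

The diagram associated to this matrix has two connected components: the simple roots {alpha_3, alpha_5, alpha_7} form a chain of 3 nodes with single edges (A_3), and {alpha_1, alpha_2, alpha_4, alpha_6, alpha_8, alpha_9} form a chain of 4 nodes with a fork of two nodes at one end (D_6). A semisimple Lie algebra decomposes uniquely as the direct sum of simple ideals, one per connected component of its Dynkin diagram, so g ≅ A_3 ⊕ D_6 (dimension 15 + 66 = 81).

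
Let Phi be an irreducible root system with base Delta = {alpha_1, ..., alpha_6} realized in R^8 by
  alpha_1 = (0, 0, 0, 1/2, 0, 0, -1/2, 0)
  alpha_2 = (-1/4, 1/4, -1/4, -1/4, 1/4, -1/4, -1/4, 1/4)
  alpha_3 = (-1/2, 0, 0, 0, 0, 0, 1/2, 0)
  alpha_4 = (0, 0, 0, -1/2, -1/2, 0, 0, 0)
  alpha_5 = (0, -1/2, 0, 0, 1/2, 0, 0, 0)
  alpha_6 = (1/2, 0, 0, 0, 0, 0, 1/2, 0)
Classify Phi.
Compute the Cartan integers a_ij = 2(alpha_i, alpha_j)/(alpha_j, alpha_j); the resulting 6x6 Cartan matrix is
[[2, 0, -1, -1, 0, -1], [0, 2, 0, 0, 0, -1], [-1, 0, 2, 0, 0, 0], [-1, 0, 0, 2, -1, 0], [0, 0, 0, -1, 2, 0], [-1, -1, 0, 0, 0, 2]].
All simple roots have the same length, so the diagram is simply laced. The associated Dynkin diagram is a chain of 5 nodes with one extra node attached to the third node from one end (E_6), so the type is E_6.

E_6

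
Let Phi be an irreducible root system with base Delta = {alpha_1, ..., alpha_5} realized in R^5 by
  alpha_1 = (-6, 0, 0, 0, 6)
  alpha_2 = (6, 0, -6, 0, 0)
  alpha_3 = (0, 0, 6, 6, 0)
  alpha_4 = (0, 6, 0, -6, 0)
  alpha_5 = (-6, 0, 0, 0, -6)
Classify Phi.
type D_5

Compute the Cartan integers a_ij = 2(alpha_i, alpha_j)/(alpha_j, alpha_j); the resulting 5x5 Cartan matrix is
[[2, -1, 0, 0, 0], [-1, 2, -1, 0, -1], [0, -1, 2, -1, 0], [0, 0, -1, 2, 0], [0, -1, 0, 0, 2]].
All simple roots have the same length, so the diagram is simply laced. The associated Dynkin diagram is a chain of 3 nodes with a fork of two nodes at one end (D_5), so the type is D_5 (the algebra so(10)).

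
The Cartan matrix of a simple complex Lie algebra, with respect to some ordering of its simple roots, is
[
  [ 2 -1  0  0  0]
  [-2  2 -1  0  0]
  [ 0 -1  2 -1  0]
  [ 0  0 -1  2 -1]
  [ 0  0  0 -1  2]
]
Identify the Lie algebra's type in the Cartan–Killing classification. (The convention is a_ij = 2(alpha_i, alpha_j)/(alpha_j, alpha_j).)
The matrix has rank 5 with 2's on the diagonal. Reading the off-diagonal entries as Dynkin edges (a single edge where a_ij = a_ji = -1; a double or triple edge where a_ij * a_ji = 2 or 3), the diagram is a chain of 5 nodes with a double edge at one end; the terminal node there is the unique short simple root (B_5). One simple-root ordering that puts it in standard form is (alpha_5, alpha_4, alpha_3, alpha_2, alpha_1). So the algebra is type B_5, i.e. so(11).

B_5 (so(11))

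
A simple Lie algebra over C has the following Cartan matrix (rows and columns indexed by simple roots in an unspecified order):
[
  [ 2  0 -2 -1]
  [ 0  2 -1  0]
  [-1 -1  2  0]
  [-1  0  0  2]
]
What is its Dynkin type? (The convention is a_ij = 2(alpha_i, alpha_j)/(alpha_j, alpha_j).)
The matrix has rank 4 with 2's on the diagonal. Reading the off-diagonal entries as Dynkin edges (a single edge where a_ij = a_ji = -1; a double or triple edge where a_ij * a_ji = 2 or 3), the diagram is a chain of 4 nodes with a double edge between the middle two (F_4). One simple-root ordering that puts it in standard form is (alpha_4, alpha_1, alpha_3, alpha_2). So the algebra is type F_4.

F4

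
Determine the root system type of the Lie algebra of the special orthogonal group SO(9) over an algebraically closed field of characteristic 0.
This is so(9) with 9 odd, which has dimension 9(9-1)/2 = 36 and rank (9-1)/2 = 4. In the classification of classical Lie algebras, the orthogonal algebra so(2n+1) in an odd number of variables has type B_n; here n = 4, so the Dynkin diagram is a chain of 4 nodes with a double edge at one end; the terminal node there is the unique short simple root (B_4). Hence the type is B_4.

B4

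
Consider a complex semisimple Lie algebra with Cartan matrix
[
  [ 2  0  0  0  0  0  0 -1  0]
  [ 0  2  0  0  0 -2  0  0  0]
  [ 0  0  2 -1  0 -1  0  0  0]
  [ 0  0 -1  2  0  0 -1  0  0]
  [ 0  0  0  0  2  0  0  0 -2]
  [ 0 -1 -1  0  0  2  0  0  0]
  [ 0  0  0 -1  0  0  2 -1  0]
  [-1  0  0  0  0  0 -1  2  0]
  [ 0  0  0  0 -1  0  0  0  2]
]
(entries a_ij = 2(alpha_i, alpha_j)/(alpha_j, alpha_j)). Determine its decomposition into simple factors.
B_2 (so(5)) ⊕ C_7 (sp(14))

The diagram associated to this matrix has two connected components: the simple roots {alpha_5, alpha_9} form a chain of 2 nodes with a double edge at one end; the terminal node there is the unique short simple root (B_2), and {alpha_1, alpha_2, alpha_3, alpha_4, alpha_6, alpha_7, alpha_8} form a chain of 7 nodes with a double edge at one end; the terminal node there is the unique long simple root (C_7). A semisimple Lie algebra decomposes uniquely as the direct sum of simple ideals, one per connected component of its Dynkin diagram, so g ≅ B_2 ⊕ C_7 (dimension 10 + 105 = 115).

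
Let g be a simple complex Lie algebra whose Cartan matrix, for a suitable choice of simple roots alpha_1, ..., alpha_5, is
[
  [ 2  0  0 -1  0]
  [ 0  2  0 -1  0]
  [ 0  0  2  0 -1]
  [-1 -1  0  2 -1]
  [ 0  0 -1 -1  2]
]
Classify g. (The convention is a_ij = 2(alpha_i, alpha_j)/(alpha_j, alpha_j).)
The matrix has rank 5 with 2's on the diagonal. Reading the off-diagonal entries as Dynkin edges (a single edge where a_ij = a_ji = -1; a double or triple edge where a_ij * a_ji = 2 or 3), the diagram is a chain of 3 nodes with a fork of two nodes at one end (D_5). One simple-root ordering that puts it in standard form is (alpha_3, alpha_5, alpha_4, alpha_1, alpha_2). So the algebra is type D_5, i.e. so(10).

D5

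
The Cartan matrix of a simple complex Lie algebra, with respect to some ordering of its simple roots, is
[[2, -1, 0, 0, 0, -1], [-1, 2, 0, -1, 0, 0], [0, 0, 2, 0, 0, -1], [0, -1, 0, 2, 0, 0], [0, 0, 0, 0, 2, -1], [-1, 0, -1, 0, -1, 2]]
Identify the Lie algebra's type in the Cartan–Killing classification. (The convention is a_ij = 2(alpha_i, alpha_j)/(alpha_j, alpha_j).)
D_6

The matrix has rank 6 with 2's on the diagonal. Reading the off-diagonal entries as Dynkin edges (a single edge where a_ij = a_ji = -1; a double or triple edge where a_ij * a_ji = 2 or 3), the diagram is a chain of 4 nodes with a fork of two nodes at one end (D_6). One simple-root ordering that puts it in standard form is (alpha_4, alpha_2, alpha_1, alpha_6, alpha_5, alpha_3). So the algebra is type D_6, i.e. so(12).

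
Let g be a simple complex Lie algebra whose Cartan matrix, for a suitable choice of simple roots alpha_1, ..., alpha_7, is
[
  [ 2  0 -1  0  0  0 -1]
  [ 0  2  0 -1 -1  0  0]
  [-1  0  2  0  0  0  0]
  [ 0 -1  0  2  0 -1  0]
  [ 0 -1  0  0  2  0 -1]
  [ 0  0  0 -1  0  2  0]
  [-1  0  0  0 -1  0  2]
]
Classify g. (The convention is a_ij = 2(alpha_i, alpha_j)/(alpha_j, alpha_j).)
A_7 (sl(8))

The matrix has rank 7 with 2's on the diagonal. Reading the off-diagonal entries as Dynkin edges (a single edge where a_ij = a_ji = -1; a double or triple edge where a_ij * a_ji = 2 or 3), the diagram is a chain of 7 nodes with single edges (A_7). One simple-root ordering that puts it in standard form is (alpha_6, alpha_4, alpha_2, alpha_5, alpha_7, alpha_1, alpha_3). So the algebra is type A_7, i.e. sl(8).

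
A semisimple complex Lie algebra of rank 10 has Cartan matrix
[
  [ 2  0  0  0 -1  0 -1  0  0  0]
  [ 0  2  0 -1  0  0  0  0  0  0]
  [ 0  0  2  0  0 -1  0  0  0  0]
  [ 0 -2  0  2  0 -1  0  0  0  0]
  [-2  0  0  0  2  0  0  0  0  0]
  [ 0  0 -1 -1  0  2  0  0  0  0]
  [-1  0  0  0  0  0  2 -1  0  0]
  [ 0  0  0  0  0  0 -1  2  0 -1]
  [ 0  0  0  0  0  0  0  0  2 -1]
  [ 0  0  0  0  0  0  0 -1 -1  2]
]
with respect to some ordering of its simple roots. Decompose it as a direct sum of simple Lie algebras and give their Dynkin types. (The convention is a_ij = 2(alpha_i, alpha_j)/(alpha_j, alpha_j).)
The diagram associated to this matrix has two connected components: the simple roots {alpha_2, alpha_3, alpha_4, alpha_6} form a chain of 4 nodes with a double edge at one end; the terminal node there is the unique short simple root (B_4), and {alpha_1, alpha_5, alpha_7, alpha_8, alpha_9, alpha_10} form a chain of 6 nodes with a double edge at one end; the terminal node there is the unique long simple root (C_6). A semisimple Lie algebra decomposes uniquely as the direct sum of simple ideals, one per connected component of its Dynkin diagram, so g ≅ B_4 ⊕ C_6 (dimension 36 + 78 = 114).

B_4 (so(9)) ⊕ C_6 (sp(12))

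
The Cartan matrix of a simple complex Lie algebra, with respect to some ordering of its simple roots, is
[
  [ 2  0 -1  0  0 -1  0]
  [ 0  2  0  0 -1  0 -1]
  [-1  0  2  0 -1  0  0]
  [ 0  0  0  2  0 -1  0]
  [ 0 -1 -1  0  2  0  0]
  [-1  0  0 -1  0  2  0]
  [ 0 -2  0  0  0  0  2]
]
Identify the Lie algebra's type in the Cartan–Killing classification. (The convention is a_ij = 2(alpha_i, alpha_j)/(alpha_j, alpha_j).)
type C_7

The matrix has rank 7 with 2's on the diagonal. Reading the off-diagonal entries as Dynkin edges (a single edge where a_ij = a_ji = -1; a double or triple edge where a_ij * a_ji = 2 or 3), the diagram is a chain of 7 nodes with a double edge at one end; the terminal node there is the unique long simple root (C_7). One simple-root ordering that puts it in standard form is (alpha_4, alpha_6, alpha_1, alpha_3, alpha_5, alpha_2, alpha_7). So the algebra is type C_7, i.e. sp(14).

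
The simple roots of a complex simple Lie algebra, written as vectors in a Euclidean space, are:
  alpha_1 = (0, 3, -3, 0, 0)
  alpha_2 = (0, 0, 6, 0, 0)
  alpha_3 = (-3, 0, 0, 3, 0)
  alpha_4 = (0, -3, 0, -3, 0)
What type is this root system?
Compute the Cartan integers a_ij = 2(alpha_i, alpha_j)/(alpha_j, alpha_j); the resulting 4x4 Cartan matrix is
[[2, -1, 0, -1], [-2, 2, 0, 0], [0, 0, 2, -1], [-1, 0, -1, 2]].
The roots have two lengths (squared-length ratio 2:1); the short ones are alpha_{1,3,4}. The associated Dynkin diagram is a chain of 4 nodes with a double edge at one end; the terminal node there is the unique long simple root (C_4), so the type is C_4 (the algebra sp(8)).

type C_4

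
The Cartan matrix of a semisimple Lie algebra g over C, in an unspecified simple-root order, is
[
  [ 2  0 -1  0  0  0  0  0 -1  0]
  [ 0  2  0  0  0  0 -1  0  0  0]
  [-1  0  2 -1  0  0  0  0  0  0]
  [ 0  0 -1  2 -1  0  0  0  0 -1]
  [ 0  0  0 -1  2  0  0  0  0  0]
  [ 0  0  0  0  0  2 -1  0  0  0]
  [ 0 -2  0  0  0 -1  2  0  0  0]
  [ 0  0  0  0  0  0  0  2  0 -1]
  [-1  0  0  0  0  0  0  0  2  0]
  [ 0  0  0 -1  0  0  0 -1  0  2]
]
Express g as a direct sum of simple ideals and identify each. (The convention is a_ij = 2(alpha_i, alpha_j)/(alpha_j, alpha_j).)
B_3 (so(7)) ⊕ E_7

The diagram associated to this matrix has two connected components: the simple roots {alpha_2, alpha_6, alpha_7} form a chain of 3 nodes with a double edge at one end; the terminal node there is the unique short simple root (B_3), and {alpha_1, alpha_3, alpha_4, alpha_5, alpha_8, alpha_9, alpha_10} form a chain of 6 nodes with one extra node attached to the third node from one end (E_7). A semisimple Lie algebra decomposes uniquely as the direct sum of simple ideals, one per connected component of its Dynkin diagram, so g ≅ B_3 ⊕ E_7 (dimension 21 + 133 = 154).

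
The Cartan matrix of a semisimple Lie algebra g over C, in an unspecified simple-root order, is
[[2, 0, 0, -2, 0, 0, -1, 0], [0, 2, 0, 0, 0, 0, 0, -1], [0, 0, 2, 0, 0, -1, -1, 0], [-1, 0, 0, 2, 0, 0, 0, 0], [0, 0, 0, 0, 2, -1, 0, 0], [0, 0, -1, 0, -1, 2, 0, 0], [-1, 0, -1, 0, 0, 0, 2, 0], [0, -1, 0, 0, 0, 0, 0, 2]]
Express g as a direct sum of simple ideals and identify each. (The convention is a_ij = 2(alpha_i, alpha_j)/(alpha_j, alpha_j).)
The diagram associated to this matrix has two connected components: the simple roots {alpha_2, alpha_8} form a chain of 2 nodes with single edges (A_2), and {alpha_1, alpha_3, alpha_4, alpha_5, alpha_6, alpha_7} form a chain of 6 nodes with a double edge at one end; the terminal node there is the unique short simple root (B_6). A semisimple Lie algebra decomposes uniquely as the direct sum of simple ideals, one per connected component of its Dynkin diagram, so g ≅ A_2 ⊕ B_6 (dimension 8 + 78 = 86).

A_2 (sl(3)) ⊕ B_6 (so(13))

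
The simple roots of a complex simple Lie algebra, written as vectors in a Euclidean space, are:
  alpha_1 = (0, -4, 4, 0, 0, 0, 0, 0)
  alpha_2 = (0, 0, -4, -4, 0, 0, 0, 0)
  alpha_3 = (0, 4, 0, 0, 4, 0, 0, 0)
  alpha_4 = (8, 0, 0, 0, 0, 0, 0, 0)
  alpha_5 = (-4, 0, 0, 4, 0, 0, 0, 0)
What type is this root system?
type C_5

Compute the Cartan integers a_ij = 2(alpha_i, alpha_j)/(alpha_j, alpha_j); the resulting 5x5 Cartan matrix is
[[2, -1, -1, 0, 0], [-1, 2, 0, 0, -1], [-1, 0, 2, 0, 0], [0, 0, 0, 2, -2], [0, -1, 0, -1, 2]].
The roots have two lengths (squared-length ratio 2:1); the short ones are alpha_{1,2,3,5}. The associated Dynkin diagram is a chain of 5 nodes with a double edge at one end; the terminal node there is the unique long simple root (C_5), so the type is C_5 (the algebra sp(10)).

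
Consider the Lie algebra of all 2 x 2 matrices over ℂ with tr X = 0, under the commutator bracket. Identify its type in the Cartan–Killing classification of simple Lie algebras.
This is sl(2), which has dimension 2^2 - 1 = 3 and rank 2 - 1 = 1 (a Cartan subalgebra is the diagonal traceless matrices). In the classification of classical Lie algebras, the special linear algebra sl(n+1) has type A_n; here n = 1, so the Dynkin diagram is a chain of 1 nodes with single edges (A_1). Hence the type is A_1.

A_1 (sl(2))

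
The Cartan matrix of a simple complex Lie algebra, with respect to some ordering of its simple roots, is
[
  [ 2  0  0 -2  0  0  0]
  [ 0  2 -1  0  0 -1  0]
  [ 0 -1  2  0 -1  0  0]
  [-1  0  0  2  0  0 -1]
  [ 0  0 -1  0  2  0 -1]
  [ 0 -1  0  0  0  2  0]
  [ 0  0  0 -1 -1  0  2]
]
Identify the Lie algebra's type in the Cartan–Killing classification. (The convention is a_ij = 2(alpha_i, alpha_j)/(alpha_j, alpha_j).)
type C_7

The matrix has rank 7 with 2's on the diagonal. Reading the off-diagonal entries as Dynkin edges (a single edge where a_ij = a_ji = -1; a double or triple edge where a_ij * a_ji = 2 or 3), the diagram is a chain of 7 nodes with a double edge at one end; the terminal node there is the unique long simple root (C_7). One simple-root ordering that puts it in standard form is (alpha_6, alpha_2, alpha_3, alpha_5, alpha_7, alpha_4, alpha_1). So the algebra is type C_7, i.e. sp(14).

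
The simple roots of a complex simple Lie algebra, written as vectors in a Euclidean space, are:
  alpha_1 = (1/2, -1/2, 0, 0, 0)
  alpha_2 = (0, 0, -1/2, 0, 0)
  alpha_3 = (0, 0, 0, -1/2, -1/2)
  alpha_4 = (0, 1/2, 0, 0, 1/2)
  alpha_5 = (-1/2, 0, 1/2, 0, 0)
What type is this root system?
B_5 (so(11))

Compute the Cartan integers a_ij = 2(alpha_i, alpha_j)/(alpha_j, alpha_j); the resulting 5x5 Cartan matrix is
[[2, 0, 0, -1, -1], [0, 2, 0, 0, -1], [0, 0, 2, -1, 0], [-1, 0, -1, 2, 0], [-1, -2, 0, 0, 2]].
The roots have two lengths (squared-length ratio 2:1); the short ones are alpha_{2}. The associated Dynkin diagram is a chain of 5 nodes with a double edge at one end; the terminal node there is the unique short simple root (B_5), so the type is B_5 (the algebra so(11)).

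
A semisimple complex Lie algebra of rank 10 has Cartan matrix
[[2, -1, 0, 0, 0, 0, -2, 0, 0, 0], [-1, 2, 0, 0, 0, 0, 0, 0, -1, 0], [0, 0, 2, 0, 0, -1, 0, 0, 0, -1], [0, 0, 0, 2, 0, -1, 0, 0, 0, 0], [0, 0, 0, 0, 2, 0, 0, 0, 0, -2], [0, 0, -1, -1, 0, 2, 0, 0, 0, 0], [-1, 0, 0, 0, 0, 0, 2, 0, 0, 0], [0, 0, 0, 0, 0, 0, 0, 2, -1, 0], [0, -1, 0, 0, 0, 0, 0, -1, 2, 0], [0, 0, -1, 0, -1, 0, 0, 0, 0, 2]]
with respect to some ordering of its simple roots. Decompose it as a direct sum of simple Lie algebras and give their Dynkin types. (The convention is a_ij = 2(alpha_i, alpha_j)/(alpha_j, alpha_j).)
The diagram associated to this matrix has two connected components: the simple roots {alpha_1, alpha_2, alpha_7, alpha_8, alpha_9} form a chain of 5 nodes with a double edge at one end; the terminal node there is the unique short simple root (B_5), and {alpha_3, alpha_4, alpha_5, alpha_6, alpha_10} form a chain of 5 nodes with a double edge at one end; the terminal node there is the unique long simple root (C_5). A semisimple Lie algebra decomposes uniquely as the direct sum of simple ideals, one per connected component of its Dynkin diagram, so g ≅ B_5 ⊕ C_5 (dimension 55 + 55 = 110).

type B_5 + type C_5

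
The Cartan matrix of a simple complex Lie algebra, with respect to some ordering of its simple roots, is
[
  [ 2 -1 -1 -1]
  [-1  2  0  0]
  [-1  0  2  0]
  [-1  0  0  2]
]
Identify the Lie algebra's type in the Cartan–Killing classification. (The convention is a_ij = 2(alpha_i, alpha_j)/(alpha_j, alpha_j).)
D_4

The matrix has rank 4 with 2's on the diagonal. Reading the off-diagonal entries as Dynkin edges (a single edge where a_ij = a_ji = -1; a double or triple edge where a_ij * a_ji = 2 or 3), the diagram is a chain of 2 nodes with a fork of two nodes at one end (D_4). One simple-root ordering that puts it in standard form is (alpha_2, alpha_1, alpha_4, alpha_3). So the algebra is type D_4, i.e. so(8).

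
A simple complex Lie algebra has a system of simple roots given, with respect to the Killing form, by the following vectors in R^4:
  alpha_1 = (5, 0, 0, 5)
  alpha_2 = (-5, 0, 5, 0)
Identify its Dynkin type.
A_2

Compute the Cartan integers a_ij = 2(alpha_i, alpha_j)/(alpha_j, alpha_j); the resulting 2x2 Cartan matrix is
[[2, -1], [-1, 2]].
All simple roots have the same length, so the diagram is simply laced. The associated Dynkin diagram is a chain of 2 nodes with single edges (A_2), so the type is A_2 (the algebra sl(3)).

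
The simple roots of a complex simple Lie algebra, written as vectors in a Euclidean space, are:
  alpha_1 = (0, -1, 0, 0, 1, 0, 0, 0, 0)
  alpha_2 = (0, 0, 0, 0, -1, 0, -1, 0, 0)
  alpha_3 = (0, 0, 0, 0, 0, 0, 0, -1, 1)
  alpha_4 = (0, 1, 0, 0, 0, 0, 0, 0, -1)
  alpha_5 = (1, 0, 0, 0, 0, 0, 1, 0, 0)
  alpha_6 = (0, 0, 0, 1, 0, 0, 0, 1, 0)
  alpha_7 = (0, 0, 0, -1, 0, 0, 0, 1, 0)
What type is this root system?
D_7 (so(14))

Compute the Cartan integers a_ij = 2(alpha_i, alpha_j)/(alpha_j, alpha_j); the resulting 7x7 Cartan matrix is
[[2, -1, 0, -1, 0, 0, 0], [-1, 2, 0, 0, -1, 0, 0], [0, 0, 2, -1, 0, -1, -1], [-1, 0, -1, 2, 0, 0, 0], [0, -1, 0, 0, 2, 0, 0], [0, 0, -1, 0, 0, 2, 0], [0, 0, -1, 0, 0, 0, 2]].
All simple roots have the same length, so the diagram is simply laced. The associated Dynkin diagram is a chain of 5 nodes with a fork of two nodes at one end (D_7), so the type is D_7 (the algebra so(14)).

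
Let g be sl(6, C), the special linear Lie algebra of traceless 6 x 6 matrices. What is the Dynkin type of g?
This is sl(6), which has dimension 6^2 - 1 = 35 and rank 6 - 1 = 5 (a Cartan subalgebra is the diagonal traceless matrices). In the classification of classical Lie algebras, the special linear algebra sl(n+1) has type A_n; here n = 5, so the Dynkin diagram is a chain of 5 nodes with single edges (A_5). Hence the type is A_5.

A5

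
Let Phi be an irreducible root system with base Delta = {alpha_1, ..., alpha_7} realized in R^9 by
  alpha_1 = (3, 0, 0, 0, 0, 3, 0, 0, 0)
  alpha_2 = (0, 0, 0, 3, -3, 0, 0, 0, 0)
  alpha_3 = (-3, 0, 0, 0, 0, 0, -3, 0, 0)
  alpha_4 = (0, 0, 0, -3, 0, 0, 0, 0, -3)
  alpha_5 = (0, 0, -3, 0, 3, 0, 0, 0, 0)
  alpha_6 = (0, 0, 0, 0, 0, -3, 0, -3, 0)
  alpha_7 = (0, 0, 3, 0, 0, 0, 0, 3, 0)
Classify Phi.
A7

Compute the Cartan integers a_ij = 2(alpha_i, alpha_j)/(alpha_j, alpha_j); the resulting 7x7 Cartan matrix is
[[2, 0, -1, 0, 0, -1, 0], [0, 2, 0, -1, -1, 0, 0], [-1, 0, 2, 0, 0, 0, 0], [0, -1, 0, 2, 0, 0, 0], [0, -1, 0, 0, 2, 0, -1], [-1, 0, 0, 0, 0, 2, -1], [0, 0, 0, 0, -1, -1, 2]].
All simple roots have the same length, so the diagram is simply laced. The associated Dynkin diagram is a chain of 7 nodes with single edges (A_7), so the type is A_7 (the algebra sl(8)).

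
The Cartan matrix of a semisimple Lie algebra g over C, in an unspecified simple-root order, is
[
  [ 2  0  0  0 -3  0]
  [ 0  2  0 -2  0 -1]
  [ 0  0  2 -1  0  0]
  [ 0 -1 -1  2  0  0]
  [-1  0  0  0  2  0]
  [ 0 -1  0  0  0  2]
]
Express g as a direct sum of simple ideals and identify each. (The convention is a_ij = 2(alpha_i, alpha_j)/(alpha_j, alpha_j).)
The diagram associated to this matrix has two connected components: the simple roots {alpha_2, alpha_3, alpha_4, alpha_6} form a chain of 4 nodes with a double edge between the middle two (F_4), and {alpha_1, alpha_5} form two nodes joined by a triple edge (G_2). A semisimple Lie algebra decomposes uniquely as the direct sum of simple ideals, one per connected component of its Dynkin diagram, so g ≅ F_4 ⊕ G_2 (dimension 52 + 14 = 66).

F_4 + G_2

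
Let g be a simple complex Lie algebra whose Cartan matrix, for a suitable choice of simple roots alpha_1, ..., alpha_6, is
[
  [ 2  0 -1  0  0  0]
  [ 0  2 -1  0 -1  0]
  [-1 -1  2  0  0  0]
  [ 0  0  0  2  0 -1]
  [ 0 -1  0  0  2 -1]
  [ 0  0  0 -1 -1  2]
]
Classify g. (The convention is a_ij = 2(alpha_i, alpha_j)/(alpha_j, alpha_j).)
The matrix has rank 6 with 2's on the diagonal. Reading the off-diagonal entries as Dynkin edges (a single edge where a_ij = a_ji = -1; a double or triple edge where a_ij * a_ji = 2 or 3), the diagram is a chain of 6 nodes with single edges (A_6). One simple-root ordering that puts it in standard form is (alpha_1, alpha_3, alpha_2, alpha_5, alpha_6, alpha_4). So the algebra is type A_6, i.e. sl(7).

type A_6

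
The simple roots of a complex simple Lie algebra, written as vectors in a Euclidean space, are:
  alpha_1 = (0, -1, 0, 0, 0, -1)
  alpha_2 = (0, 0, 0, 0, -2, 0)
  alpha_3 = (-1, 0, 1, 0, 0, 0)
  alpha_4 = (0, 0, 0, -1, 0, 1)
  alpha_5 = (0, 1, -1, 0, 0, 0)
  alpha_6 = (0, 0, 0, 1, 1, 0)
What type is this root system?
C6

Compute the Cartan integers a_ij = 2(alpha_i, alpha_j)/(alpha_j, alpha_j); the resulting 6x6 Cartan matrix is
[[2, 0, 0, -1, -1, 0], [0, 2, 0, 0, 0, -2], [0, 0, 2, 0, -1, 0], [-1, 0, 0, 2, 0, -1], [-1, 0, -1, 0, 2, 0], [0, -1, 0, -1, 0, 2]].
The roots have two lengths (squared-length ratio 2:1); the short ones are alpha_{1,3,4,5,6}. The associated Dynkin diagram is a chain of 6 nodes with a double edge at one end; the terminal node there is the unique long simple root (C_6), so the type is C_6 (the algebra sp(12)).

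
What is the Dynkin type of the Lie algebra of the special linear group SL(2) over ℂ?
type A_1

This is sl(2), which has dimension 2^2 - 1 = 3 and rank 2 - 1 = 1 (a Cartan subalgebra is the diagonal traceless matrices). In the classification of classical Lie algebras, the special linear algebra sl(n+1) has type A_n; here n = 1, so the Dynkin diagram is a chain of 1 nodes with single edges (A_1). Hence the type is A_1.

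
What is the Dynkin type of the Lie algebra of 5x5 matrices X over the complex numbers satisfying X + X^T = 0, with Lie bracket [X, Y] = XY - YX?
This is so(5) with 5 odd, which has dimension 5(5-1)/2 = 10 and rank (5-1)/2 = 2. In the classification of classical Lie algebras, the orthogonal algebra so(2n+1) in an odd number of variables has type B_n; here n = 2, so the Dynkin diagram is a chain of 2 nodes with a double edge at one end; the terminal node there is the unique short simple root (B_2). Hence the type is B_2.

type B_2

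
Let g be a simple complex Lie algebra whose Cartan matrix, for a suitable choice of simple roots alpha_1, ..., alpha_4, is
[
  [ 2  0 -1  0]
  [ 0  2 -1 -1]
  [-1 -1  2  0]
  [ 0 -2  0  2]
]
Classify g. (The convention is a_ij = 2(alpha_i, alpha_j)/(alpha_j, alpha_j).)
C_4

The matrix has rank 4 with 2's on the diagonal. Reading the off-diagonal entries as Dynkin edges (a single edge where a_ij = a_ji = -1; a double or triple edge where a_ij * a_ji = 2 or 3), the diagram is a chain of 4 nodes with a double edge at one end; the terminal node there is the unique long simple root (C_4). One simple-root ordering that puts it in standard form is (alpha_1, alpha_3, alpha_2, alpha_4). So the algebra is type C_4, i.e. sp(8).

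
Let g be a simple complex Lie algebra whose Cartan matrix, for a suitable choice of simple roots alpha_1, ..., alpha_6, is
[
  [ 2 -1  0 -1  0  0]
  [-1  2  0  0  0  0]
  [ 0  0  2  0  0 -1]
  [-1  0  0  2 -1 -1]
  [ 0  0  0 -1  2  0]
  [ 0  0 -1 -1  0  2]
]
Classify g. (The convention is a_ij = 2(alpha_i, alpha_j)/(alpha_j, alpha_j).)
type E_6

The matrix has rank 6 with 2's on the diagonal. Reading the off-diagonal entries as Dynkin edges (a single edge where a_ij = a_ji = -1; a double or triple edge where a_ij * a_ji = 2 or 3), the diagram is a chain of 5 nodes with one extra node attached to the third node from one end (E_6). One simple-root ordering that puts it in standard form is (alpha_2, alpha_5, alpha_1, alpha_4, alpha_6, alpha_3). So the algebra is type E_6.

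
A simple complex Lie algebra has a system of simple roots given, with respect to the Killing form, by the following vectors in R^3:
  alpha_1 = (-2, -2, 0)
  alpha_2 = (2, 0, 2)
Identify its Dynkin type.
Compute the Cartan integers a_ij = 2(alpha_i, alpha_j)/(alpha_j, alpha_j); the resulting 2x2 Cartan matrix is
[[2, -1], [-1, 2]].
All simple roots have the same length, so the diagram is simply laced. The associated Dynkin diagram is a chain of 2 nodes with single edges (A_2), so the type is A_2 (the algebra sl(3)).

A2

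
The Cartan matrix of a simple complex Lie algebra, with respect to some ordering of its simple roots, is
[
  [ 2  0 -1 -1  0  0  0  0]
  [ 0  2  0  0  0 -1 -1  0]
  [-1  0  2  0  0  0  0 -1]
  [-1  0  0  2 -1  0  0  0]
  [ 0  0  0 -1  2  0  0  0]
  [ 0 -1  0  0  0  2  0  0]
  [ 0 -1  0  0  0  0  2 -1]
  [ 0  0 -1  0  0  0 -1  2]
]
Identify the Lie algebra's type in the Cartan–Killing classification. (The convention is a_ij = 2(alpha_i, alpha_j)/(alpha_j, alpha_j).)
A8

The matrix has rank 8 with 2's on the diagonal. Reading the off-diagonal entries as Dynkin edges (a single edge where a_ij = a_ji = -1; a double or triple edge where a_ij * a_ji = 2 or 3), the diagram is a chain of 8 nodes with single edges (A_8). One simple-root ordering that puts it in standard form is (alpha_6, alpha_2, alpha_7, alpha_8, alpha_3, alpha_1, alpha_4, alpha_5). So the algebra is type A_8, i.e. sl(9).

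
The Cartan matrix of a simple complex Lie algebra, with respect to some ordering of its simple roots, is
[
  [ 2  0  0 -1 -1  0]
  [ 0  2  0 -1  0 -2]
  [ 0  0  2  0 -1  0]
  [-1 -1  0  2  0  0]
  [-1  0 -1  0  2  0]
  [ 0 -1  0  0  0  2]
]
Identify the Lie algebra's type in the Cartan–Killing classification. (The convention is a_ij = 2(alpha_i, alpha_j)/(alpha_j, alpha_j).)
B_6

The matrix has rank 6 with 2's on the diagonal. Reading the off-diagonal entries as Dynkin edges (a single edge where a_ij = a_ji = -1; a double or triple edge where a_ij * a_ji = 2 or 3), the diagram is a chain of 6 nodes with a double edge at one end; the terminal node there is the unique short simple root (B_6). One simple-root ordering that puts it in standard form is (alpha_3, alpha_5, alpha_1, alpha_4, alpha_2, alpha_6). So the algebra is type B_6, i.e. so(13).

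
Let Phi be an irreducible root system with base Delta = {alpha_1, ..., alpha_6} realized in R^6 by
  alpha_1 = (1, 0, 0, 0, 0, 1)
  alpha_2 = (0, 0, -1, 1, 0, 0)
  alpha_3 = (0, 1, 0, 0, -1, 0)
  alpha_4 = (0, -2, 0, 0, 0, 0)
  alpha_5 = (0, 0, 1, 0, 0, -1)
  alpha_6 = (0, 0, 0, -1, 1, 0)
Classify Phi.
Compute the Cartan integers a_ij = 2(alpha_i, alpha_j)/(alpha_j, alpha_j); the resulting 6x6 Cartan matrix is
[[2, 0, 0, 0, -1, 0], [0, 2, 0, 0, -1, -1], [0, 0, 2, -1, 0, -1], [0, 0, -2, 2, 0, 0], [-1, -1, 0, 0, 2, 0], [0, -1, -1, 0, 0, 2]].
The roots have two lengths (squared-length ratio 2:1); the short ones are alpha_{1,2,3,5,6}. The associated Dynkin diagram is a chain of 6 nodes with a double edge at one end; the terminal node there is the unique long simple root (C_6), so the type is C_6 (the algebra sp(12)).

C_6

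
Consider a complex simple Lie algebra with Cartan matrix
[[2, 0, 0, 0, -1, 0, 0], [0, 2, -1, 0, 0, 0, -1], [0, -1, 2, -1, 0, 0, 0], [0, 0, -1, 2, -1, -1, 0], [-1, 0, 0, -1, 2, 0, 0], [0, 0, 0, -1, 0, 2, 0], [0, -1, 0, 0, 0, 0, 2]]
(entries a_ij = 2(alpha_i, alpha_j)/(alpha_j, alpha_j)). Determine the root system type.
E_7

The matrix has rank 7 with 2's on the diagonal. Reading the off-diagonal entries as Dynkin edges (a single edge where a_ij = a_ji = -1; a double or triple edge where a_ij * a_ji = 2 or 3), the diagram is a chain of 6 nodes with one extra node attached to the third node from one end (E_7). One simple-root ordering that puts it in standard form is (alpha_1, alpha_6, alpha_5, alpha_4, alpha_3, alpha_2, alpha_7). So the algebra is type E_7.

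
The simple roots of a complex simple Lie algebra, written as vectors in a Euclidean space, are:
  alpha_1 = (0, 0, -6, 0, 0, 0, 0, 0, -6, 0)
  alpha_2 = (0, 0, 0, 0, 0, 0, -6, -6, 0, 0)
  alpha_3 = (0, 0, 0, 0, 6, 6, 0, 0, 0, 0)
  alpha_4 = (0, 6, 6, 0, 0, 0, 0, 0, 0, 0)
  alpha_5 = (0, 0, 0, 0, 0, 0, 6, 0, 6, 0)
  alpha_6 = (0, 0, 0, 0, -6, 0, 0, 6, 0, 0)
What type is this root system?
Compute the Cartan integers a_ij = 2(alpha_i, alpha_j)/(alpha_j, alpha_j); the resulting 6x6 Cartan matrix is
[[2, 0, 0, -1, -1, 0], [0, 2, 0, 0, -1, -1], [0, 0, 2, 0, 0, -1], [-1, 0, 0, 2, 0, 0], [-1, -1, 0, 0, 2, 0], [0, -1, -1, 0, 0, 2]].
All simple roots have the same length, so the diagram is simply laced. The associated Dynkin diagram is a chain of 6 nodes with single edges (A_6), so the type is A_6 (the algebra sl(7)).

A_6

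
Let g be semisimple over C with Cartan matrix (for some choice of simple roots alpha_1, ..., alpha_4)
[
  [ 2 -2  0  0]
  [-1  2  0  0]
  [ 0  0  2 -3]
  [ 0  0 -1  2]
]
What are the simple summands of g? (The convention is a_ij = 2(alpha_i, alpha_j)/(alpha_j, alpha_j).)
B_2 (so(5)) ⊕ G_2

The diagram associated to this matrix has two connected components: the simple roots {alpha_1, alpha_2} form a chain of 2 nodes with a double edge at one end; the terminal node there is the unique short simple root (B_2), and {alpha_3, alpha_4} form two nodes joined by a triple edge (G_2). A semisimple Lie algebra decomposes uniquely as the direct sum of simple ideals, one per connected component of its Dynkin diagram, so g ≅ B_2 ⊕ G_2 (dimension 10 + 14 = 24).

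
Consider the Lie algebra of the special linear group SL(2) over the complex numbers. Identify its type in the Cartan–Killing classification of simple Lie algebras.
This is sl(2), which has dimension 2^2 - 1 = 3 and rank 2 - 1 = 1 (a Cartan subalgebra is the diagonal traceless matrices). In the classification of classical Lie algebras, the special linear algebra sl(n+1) has type A_n; here n = 1, so the Dynkin diagram is a chain of 1 nodes with single edges (A_1). Hence the type is A_1.

A_1 (sl(2))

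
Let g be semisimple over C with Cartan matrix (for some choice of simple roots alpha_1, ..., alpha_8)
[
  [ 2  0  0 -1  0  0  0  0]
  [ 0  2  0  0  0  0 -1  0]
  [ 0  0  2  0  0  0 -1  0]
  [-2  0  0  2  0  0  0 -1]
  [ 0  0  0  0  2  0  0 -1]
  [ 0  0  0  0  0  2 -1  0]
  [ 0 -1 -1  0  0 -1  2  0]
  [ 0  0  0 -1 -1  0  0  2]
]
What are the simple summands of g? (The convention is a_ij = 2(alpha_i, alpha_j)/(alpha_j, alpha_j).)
B4 + D4

The diagram associated to this matrix has two connected components: the simple roots {alpha_1, alpha_4, alpha_5, alpha_8} form a chain of 4 nodes with a double edge at one end; the terminal node there is the unique short simple root (B_4), and {alpha_2, alpha_3, alpha_6, alpha_7} form a chain of 2 nodes with a fork of two nodes at one end (D_4). A semisimple Lie algebra decomposes uniquely as the direct sum of simple ideals, one per connected component of its Dynkin diagram, so g ≅ B_4 ⊕ D_4 (dimension 36 + 28 = 64).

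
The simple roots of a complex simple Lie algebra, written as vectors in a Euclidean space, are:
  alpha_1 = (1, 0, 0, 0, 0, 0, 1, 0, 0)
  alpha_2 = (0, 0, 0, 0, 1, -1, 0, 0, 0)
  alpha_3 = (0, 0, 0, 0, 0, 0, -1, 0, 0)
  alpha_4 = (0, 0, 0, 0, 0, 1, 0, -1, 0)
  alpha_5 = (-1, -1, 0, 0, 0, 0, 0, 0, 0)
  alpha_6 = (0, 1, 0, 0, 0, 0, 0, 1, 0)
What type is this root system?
B_6

Compute the Cartan integers a_ij = 2(alpha_i, alpha_j)/(alpha_j, alpha_j); the resulting 6x6 Cartan matrix is
[[2, 0, -2, 0, -1, 0], [0, 2, 0, -1, 0, 0], [-1, 0, 2, 0, 0, 0], [0, -1, 0, 2, 0, -1], [-1, 0, 0, 0, 2, -1], [0, 0, 0, -1, -1, 2]].
The roots have two lengths (squared-length ratio 2:1); the short ones are alpha_{3}. The associated Dynkin diagram is a chain of 6 nodes with a double edge at one end; the terminal node there is the unique short simple root (B_6), so the type is B_6 (the algebra so(13)).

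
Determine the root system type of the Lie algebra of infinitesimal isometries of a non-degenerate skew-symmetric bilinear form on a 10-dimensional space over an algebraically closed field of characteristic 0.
This is sp(10), which has dimension 10(10+1)/2 = 55 and rank 10/2 = 5. In the classification of classical Lie algebras, the symplectic algebra sp(2n) has type C_n; here n = 5, so the Dynkin diagram is a chain of 5 nodes with a double edge at one end; the terminal node there is the unique long simple root (C_5). Hence the type is C_5.

C5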